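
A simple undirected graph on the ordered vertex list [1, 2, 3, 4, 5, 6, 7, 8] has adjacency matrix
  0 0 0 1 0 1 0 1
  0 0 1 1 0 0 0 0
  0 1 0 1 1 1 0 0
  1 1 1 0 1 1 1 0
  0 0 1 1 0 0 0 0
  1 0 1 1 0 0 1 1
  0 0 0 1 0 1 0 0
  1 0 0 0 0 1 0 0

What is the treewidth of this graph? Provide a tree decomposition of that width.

The largest bag has 3 vertices, giving width 2; this decomposition certifies tw(G) ≤ 2. Conversely, {1, 6, 8} is a clique of size 3, and the vertices of any clique must share a bag in every tree decomposition; so some bag has ≥ 3 vertices and tw(G) ≥ 2. Combining the bounds, tw(G) = 2.

Treewidth 2.
Bags: B1 = {3, 4, 6}  B2 = {4, 6, 7}  B3 = {1, 4, 6}  B4 = {2, 3, 4}  B5 = {3, 4, 5}  B6 = {1, 6, 8}
Tree: B1–B2, B2–B3, B1–B4, B1–B5, B3–B6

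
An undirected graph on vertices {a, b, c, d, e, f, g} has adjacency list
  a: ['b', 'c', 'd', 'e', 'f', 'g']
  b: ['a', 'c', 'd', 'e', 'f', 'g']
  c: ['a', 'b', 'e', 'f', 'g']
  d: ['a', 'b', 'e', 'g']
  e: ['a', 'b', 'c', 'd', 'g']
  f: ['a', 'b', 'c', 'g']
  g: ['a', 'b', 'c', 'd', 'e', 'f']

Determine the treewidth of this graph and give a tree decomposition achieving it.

Treewidth 4.
One such decomposition:
Bags: B1 = {a, b, c, e, g}  B2 = {a, b, c, f, g}  B3 = {a, b, d, e, g}
Tree: B1–B2, B1–B3

The largest bag has 5 vertices, giving width 4; this decomposition certifies tw(G) ≤ 4. On the other hand G contains the 5-clique {a, b, d, e, g}. A clique must lie in a single bag of any decomposition, so no decomposition can have width below 4. Combining the bounds, tw(G) = 4.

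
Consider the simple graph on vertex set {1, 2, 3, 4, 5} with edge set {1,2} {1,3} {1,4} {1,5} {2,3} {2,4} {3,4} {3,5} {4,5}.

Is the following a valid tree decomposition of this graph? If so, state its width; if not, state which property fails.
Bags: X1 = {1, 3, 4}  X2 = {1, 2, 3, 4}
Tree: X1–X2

No — vertex 5 appears in no bag.

A tree decomposition must satisfy three properties: every vertex lies in some bag; for every edge, both endpoints lie together in some bag; and for every vertex, the bags containing it form a connected subtree. Here vertex 5 appears in no bag, so the decomposition is invalid.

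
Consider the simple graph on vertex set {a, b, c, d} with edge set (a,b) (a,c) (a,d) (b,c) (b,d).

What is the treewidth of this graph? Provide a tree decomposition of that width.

Treewidth 2.
One such decomposition:
Bags: B1 = {a, b, c}  B2 = {a, b, d}
Tree: B1–B2

Each bag holds 3 vertices, so the decomposition has width 2, which upper-bounds the treewidth. Conversely, {a, b, d} is a clique of size 3, and the vertices of any clique must share a bag in every tree decomposition; so some bag has ≥ 3 vertices and tw(G) ≥ 2. The upper and lower bounds meet at 2, so that is the treewidth.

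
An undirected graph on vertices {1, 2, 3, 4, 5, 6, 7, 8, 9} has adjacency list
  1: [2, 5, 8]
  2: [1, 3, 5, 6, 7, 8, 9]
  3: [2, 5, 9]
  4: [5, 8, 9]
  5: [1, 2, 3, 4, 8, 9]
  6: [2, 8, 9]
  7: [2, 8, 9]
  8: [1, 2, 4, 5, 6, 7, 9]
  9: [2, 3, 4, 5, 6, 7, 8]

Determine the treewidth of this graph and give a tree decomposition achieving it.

Treewidth 3.
One optimal decomposition is:
Bags: B1 = {4, 5, 8, 9}  B2 = {2, 5, 8, 9}  B3 = {2, 7, 8, 9}  B4 = {2, 6, 8, 9}  B5 = {2, 3, 5, 9}  B6 = {1, 2, 5, 8}
Tree: B1–B2, B2–B3, B2–B4, B2–B5, B2–B6

Each bag holds 4 vertices, so the decomposition has width 3, which upper-bounds the treewidth. On the other hand G contains the 4-clique {1, 2, 5, 8}. A clique must lie in a single bag of any decomposition, so no decomposition can have width below 3. The upper and lower bounds meet at 3, so that is the treewidth.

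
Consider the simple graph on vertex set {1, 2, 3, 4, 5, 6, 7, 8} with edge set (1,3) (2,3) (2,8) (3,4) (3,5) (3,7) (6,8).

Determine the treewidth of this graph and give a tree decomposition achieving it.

Treewidth 1.
One such decomposition:
Bags: B1 = {2, 3}  B2 = {2, 8}  B3 = {1, 3}  B4 = {3, 4}  B5 = {3, 5}  B6 = {6, 8}  B7 = {3, 7}
Tree: B1–B2, B1–B3, B1–B4, B3–B5, B2–B6, B5–B7

Each bag holds 2 vertices, so the decomposition has width 1, which upper-bounds the treewidth. G has an edge, so its treewidth is at least 1. Hence tw(G) = 1 exactly.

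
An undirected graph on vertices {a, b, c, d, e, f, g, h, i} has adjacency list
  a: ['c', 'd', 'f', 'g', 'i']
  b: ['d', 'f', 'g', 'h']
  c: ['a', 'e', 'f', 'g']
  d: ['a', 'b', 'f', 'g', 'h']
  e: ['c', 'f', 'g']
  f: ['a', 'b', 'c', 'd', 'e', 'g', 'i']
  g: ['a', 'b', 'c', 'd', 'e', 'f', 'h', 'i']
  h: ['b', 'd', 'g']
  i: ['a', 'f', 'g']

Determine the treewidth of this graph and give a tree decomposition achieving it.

The largest bag has 4 vertices, giving width 3; this decomposition certifies tw(G) ≤ 3. On the other hand G contains the 4-clique {b, d, g, h}. A clique must lie in a single bag of any decomposition, so no decomposition can have width below 3. Therefore the treewidth is 3.

Treewidth 3.
Bags: B1 = {b, d, f, g}  B2 = {a, d, f, g}  B3 = {a, c, f, g}  B4 = {c, e, f, g}  B5 = {a, f, g, i}  B6 = {b, d, g, h}
Tree: B1–B2, B2–B3, B3–B4, B3–B5, B1–B6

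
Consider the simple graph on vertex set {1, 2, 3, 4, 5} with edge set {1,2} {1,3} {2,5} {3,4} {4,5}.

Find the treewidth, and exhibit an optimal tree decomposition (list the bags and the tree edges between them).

Every bag has size at most 3, so the width is 3 − 1 = 2 and tw(G) ≤ 2. The edges 2–5–4–3–1–2 form a cycle, so G is not a tree and its treewidth is at least 2. Therefore the treewidth is 2.

Treewidth 2.
Bags: B1 = {2, 4, 5}  B2 = {2, 3, 4}  B3 = {1, 2, 3}
Tree: B1–B2, B2–B3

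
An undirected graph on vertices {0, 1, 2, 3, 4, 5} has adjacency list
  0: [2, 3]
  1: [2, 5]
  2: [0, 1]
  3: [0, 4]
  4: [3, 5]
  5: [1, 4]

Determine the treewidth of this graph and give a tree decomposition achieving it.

Each bag holds 3 vertices, so the decomposition has width 2, which upper-bounds the treewidth. Since 0–2–1–5–4–3–0 is a cycle in G, G is not acyclic. Forests are exactly the graphs of treewidth ≤ 1, so tw(G) ≥ 2. The upper and lower bounds meet at 2, so that is the treewidth.

Treewidth 2.
Bags: B1 = {0, 1, 2}  B2 = {0, 1, 5}  B3 = {0, 4, 5}  B4 = {0, 3, 4}
Tree: B1–B2, B2–B3, B3–B4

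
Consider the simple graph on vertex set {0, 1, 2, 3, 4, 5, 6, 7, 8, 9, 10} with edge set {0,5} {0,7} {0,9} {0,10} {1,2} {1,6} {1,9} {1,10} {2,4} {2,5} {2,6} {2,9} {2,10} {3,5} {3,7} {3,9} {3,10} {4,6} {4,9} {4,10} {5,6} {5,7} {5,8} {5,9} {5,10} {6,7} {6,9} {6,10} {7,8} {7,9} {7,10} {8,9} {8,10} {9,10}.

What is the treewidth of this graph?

A width-4 tree decomposition is:
Bags: B1 = {0, 5, 7, 9, 10}  B2 = {5, 7, 8, 9, 10}  B3 = {5, 6, 7, 9, 10}  B4 = {3, 5, 7, 9, 10}  B5 = {2, 5, 6, 9, 10}  B6 = {1, 2, 6, 9, 10}  B7 = {2, 4, 6, 9, 10}
Tree: B1–B2, B2–B3, B3–B4, B3–B5, B5–B6, B5–B7
Each bag holds 5 vertices, so the decomposition has width 4, which upper-bounds the treewidth. Conversely, {1, 2, 6, 9, 10} is a clique of size 5, and the vertices of any clique must share a bag in every tree decomposition; so some bag has ≥ 5 vertices and tw(G) ≥ 4. Hence tw(G) = 4 exactly.

4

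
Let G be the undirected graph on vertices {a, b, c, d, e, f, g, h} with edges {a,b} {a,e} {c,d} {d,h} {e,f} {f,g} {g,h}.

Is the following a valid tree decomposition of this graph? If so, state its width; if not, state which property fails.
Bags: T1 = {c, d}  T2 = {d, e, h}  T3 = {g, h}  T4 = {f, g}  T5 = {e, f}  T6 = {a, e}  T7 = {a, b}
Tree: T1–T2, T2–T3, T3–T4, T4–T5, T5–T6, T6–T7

A tree decomposition must satisfy three properties: every vertex lies in some bag; for every edge, both endpoints lie together in some bag; and for every vertex, the bags containing it form a connected subtree. Here bags containing vertex e are not connected in the tree, so the decomposition is invalid.

No — bags containing vertex e are not connected in the tree.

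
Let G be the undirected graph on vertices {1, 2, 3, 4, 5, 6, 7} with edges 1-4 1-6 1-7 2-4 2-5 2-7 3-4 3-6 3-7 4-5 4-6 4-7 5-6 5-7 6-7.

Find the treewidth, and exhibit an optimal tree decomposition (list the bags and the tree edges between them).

Every bag has size at most 4, so the width is 4 − 1 = 3 and tw(G) ≤ 3. Conversely, {2, 4, 5, 7} is a clique of size 4, and the vertices of any clique must share a bag in every tree decomposition; so some bag has ≥ 4 vertices and tw(G) ≥ 3. Hence tw(G) = 3 exactly.

Treewidth 3.
One optimal decomposition is:
Bags: B1 = {3, 4, 6, 7}  B2 = {4, 5, 6, 7}  B3 = {2, 4, 5, 7}  B4 = {1, 4, 6, 7}
Tree: B1–B2, B2–B3, B1–B4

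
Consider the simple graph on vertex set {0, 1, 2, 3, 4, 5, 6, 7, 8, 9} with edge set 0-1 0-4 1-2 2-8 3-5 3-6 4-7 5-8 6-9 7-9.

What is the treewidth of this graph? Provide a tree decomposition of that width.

Treewidth 2.
One optimal decomposition is:
Bags: B1 = {6, 7, 9}  B2 = {3, 6, 7}  B3 = {3, 5, 7}  B4 = {5, 7, 8}  B5 = {2, 7, 8}  B6 = {1, 2, 7}  B7 = {0, 1, 7}  B8 = {0, 4, 7}
Tree: B1–B2, B2–B3, B3–B4, B4–B5, B5–B6, B6–B7, B7–B8

The largest bag has 3 vertices, giving width 2; this decomposition certifies tw(G) ≤ 2. The edges 7–9–6–3–5–8–2–1–0–4–7 form a cycle, so G is not a tree and its treewidth is at least 2. Hence tw(G) = 2 exactly.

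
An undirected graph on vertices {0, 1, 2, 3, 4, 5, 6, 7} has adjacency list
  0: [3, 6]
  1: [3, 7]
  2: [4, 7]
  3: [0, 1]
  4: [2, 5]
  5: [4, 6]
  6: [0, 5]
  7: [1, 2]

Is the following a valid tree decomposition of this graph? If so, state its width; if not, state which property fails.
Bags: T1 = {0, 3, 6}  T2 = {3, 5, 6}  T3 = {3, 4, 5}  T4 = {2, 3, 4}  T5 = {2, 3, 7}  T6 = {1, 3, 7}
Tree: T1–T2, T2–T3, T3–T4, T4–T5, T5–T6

Yes; width 2.

Every vertex of G appears in some bag (union = {0, 1, 2, 3, 4, 5, 6, 7}); every edge is covered by a bag; and for each vertex v the set of bags containing v is connected in the bag tree. The decomposition is therefore valid. The largest bag has 3 vertices, so the width is 2.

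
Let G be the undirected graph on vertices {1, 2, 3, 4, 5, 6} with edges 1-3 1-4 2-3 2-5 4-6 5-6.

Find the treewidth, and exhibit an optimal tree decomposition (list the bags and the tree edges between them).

Treewidth 2.
Bags: B1 = {1, 4, 6}  B2 = {1, 5, 6}  B3 = {1, 2, 5}  B4 = {1, 2, 3}
Tree: B1–B2, B2–B3, B3–B4

The largest bag has 3 vertices, giving width 2; this decomposition certifies tw(G) ≤ 2. Since 1–4–6–5–2–3–1 is a cycle in G, G is not acyclic. Forests are exactly the graphs of treewidth ≤ 1, so tw(G) ≥ 2. Hence tw(G) = 2 exactly.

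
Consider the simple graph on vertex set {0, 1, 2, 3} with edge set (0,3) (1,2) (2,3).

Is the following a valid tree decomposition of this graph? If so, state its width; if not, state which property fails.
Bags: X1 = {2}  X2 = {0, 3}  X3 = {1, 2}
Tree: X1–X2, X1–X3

A tree decomposition must satisfy three properties: every vertex lies in some bag; for every edge, both endpoints lie together in some bag; and for every vertex, the bags containing it form a connected subtree. Here edge (3,2) lies in no bag, so the decomposition is invalid.

No — edge (3,2) lies in no bag.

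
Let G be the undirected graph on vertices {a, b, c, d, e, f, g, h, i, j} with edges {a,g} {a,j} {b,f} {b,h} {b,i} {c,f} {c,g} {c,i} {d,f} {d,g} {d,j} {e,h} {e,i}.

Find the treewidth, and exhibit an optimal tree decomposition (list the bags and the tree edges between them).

Each bag holds 3 vertices, so the decomposition has width 2, which upper-bounds the treewidth. Since h–e–i–b–h is a cycle in G, G is not acyclic. Forests are exactly the graphs of treewidth ≤ 1, so tw(G) ≥ 2. Hence tw(G) = 2 exactly.

Treewidth 2.
Bags: B1 = {b, e, h}  B2 = {b, e, i}  B3 = {b, f, i}  B4 = {c, f, i}  B5 = {c, d, f}  B6 = {c, d, g}  B7 = {d, g, j}  B8 = {a, g, j}
Tree: B1–B2, B2–B3, B3–B4, B4–B5, B5–B6, B6–B7, B7–B8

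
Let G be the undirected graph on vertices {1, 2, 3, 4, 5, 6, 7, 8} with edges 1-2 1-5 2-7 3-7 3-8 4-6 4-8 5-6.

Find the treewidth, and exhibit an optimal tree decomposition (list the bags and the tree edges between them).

Treewidth 2.
One optimal decomposition is:
Bags: B1 = {1, 2, 7}  B2 = {1, 3, 7}  B3 = {1, 3, 8}  B4 = {1, 4, 8}  B5 = {1, 4, 6}  B6 = {1, 5, 6}
Tree: B1–B2, B2–B3, B3–B4, B4–B5, B5–B6

Each bag holds 3 vertices, so the decomposition has width 2, which upper-bounds the treewidth. For the lower bound, G contains the cycle 1–2–7–3–8–4–6–5–1, so G is not a forest; only forests have treewidth ≤ 1, hence tw(G) ≥ 2. The upper and lower bounds meet at 2, so that is the treewidth.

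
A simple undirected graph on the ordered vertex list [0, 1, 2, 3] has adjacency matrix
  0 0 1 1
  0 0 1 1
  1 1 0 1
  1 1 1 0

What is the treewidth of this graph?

2

A width-2 tree decomposition is:
Bags: B1 = {0, 2, 3}  B2 = {1, 2, 3}
Tree: B1–B2
The largest bag has 3 vertices, giving width 2; this decomposition certifies tw(G) ≤ 2. On the other hand G contains the 3-clique {0, 2, 3}. A clique must lie in a single bag of any decomposition, so no decomposition can have width below 2. The upper and lower bounds meet at 2, so that is the treewidth.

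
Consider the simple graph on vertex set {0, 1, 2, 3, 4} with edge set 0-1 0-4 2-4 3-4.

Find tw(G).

A width-1 tree decomposition is:
Bags: B1 = {0, 4}  B2 = {0, 1}  B3 = {3, 4}  B4 = {2, 4}
Tree: B1–B2, B1–B3, B1–B4
Each bag holds 2 vertices, so the decomposition has width 1, which upper-bounds the treewidth. Since G has at least one edge (e.g. 0–4), it is not an edgeless graph, so tw(G) ≥ 1. The upper and lower bounds meet at 1, so that is the treewidth.

1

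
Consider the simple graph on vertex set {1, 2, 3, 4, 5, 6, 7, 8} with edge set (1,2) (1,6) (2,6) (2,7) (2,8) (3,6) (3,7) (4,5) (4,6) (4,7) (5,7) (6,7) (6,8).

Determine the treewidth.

2

A width-2 tree decomposition is:
Bags: B1 = {1, 2, 6}  B2 = {2, 6, 7}  B3 = {4, 6, 7}  B4 = {2, 6, 8}  B5 = {3, 6, 7}  B6 = {4, 5, 7}
Tree: B1–B2, B2–B3, B1–B4, B2–B5, B3–B6
Every bag has size at most 3, so the width is 3 − 1 = 2 and tw(G) ≤ 2. For the lower bound, the 3 vertices {4, 5, 7} are pairwise adjacent, and any tree decomposition puts a clique entirely inside one bag — forcing width ≥ 2. Combining the bounds, tw(G) = 2.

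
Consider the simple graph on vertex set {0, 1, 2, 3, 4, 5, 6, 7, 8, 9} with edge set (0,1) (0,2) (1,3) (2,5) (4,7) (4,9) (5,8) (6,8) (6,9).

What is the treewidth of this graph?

A width-1 tree decomposition is:
Bags: B1 = {1, 3}  B2 = {0, 1}  B3 = {0, 2}  B4 = {2, 5}  B5 = {5, 8}  B6 = {6, 8}  B7 = {6, 9}  B8 = {4, 9}  B9 = {4, 7}
Tree: B1–B2, B2–B3, B3–B4, B4–B5, B5–B6, B6–B7, B7–B8, B8–B9
Every bag has size at most 2, so the width is 2 − 1 = 1 and tw(G) ≤ 1. Since G has at least one edge (e.g. 3–1), it is not an edgeless graph, so tw(G) ≥ 1. Therefore the treewidth is 1.

1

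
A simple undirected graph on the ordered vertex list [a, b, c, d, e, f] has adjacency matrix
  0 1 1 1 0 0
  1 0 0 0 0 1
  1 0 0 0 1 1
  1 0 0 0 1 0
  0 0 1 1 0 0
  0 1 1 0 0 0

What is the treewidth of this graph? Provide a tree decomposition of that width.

Treewidth 2.
One such decomposition:
Bags: B1 = {a, b, f}  B2 = {a, c, f}  B3 = {a, c, d}  B4 = {c, d, e}
Tree: B1–B2, B2–B3, B3–B4

Every bag has size at most 3, so the width is 3 − 1 = 2 and tw(G) ≤ 2. The edges b–f–c–a–b form a cycle, so G is not a tree and its treewidth is at least 2. The upper and lower bounds meet at 2, so that is the treewidth.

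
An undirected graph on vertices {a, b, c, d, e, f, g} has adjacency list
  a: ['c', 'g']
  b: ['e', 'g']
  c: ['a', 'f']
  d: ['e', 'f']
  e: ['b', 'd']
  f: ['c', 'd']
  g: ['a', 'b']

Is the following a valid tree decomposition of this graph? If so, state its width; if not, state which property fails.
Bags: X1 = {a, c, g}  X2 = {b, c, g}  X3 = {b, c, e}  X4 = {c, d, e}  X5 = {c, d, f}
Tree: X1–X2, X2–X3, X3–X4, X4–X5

Every vertex of G appears in some bag (union = {a, b, c, d, e, f, g}); every edge is covered by a bag; and for each vertex v the set of bags containing v is connected in the bag tree. The decomposition is therefore valid. The largest bag has 3 vertices, so the width is 2.

Yes; width 2.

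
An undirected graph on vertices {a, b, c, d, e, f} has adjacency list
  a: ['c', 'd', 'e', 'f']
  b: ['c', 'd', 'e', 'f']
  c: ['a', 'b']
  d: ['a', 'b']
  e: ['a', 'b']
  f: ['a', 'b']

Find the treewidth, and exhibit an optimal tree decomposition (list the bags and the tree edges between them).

Treewidth 2.
One such decomposition:
Bags: B1 = {a, b, f}  B2 = {a, b, e}  B3 = {a, b, d}  B4 = {a, b, c}
Tree: B1–B2, B2–B3, B3–B4

The largest bag has 3 vertices, giving width 2; this decomposition certifies tw(G) ≤ 2. Since a–f–b–e–a is a cycle in G, G is not acyclic. Forests are exactly the graphs of treewidth ≤ 1, so tw(G) ≥ 2. Combining the bounds, tw(G) = 2.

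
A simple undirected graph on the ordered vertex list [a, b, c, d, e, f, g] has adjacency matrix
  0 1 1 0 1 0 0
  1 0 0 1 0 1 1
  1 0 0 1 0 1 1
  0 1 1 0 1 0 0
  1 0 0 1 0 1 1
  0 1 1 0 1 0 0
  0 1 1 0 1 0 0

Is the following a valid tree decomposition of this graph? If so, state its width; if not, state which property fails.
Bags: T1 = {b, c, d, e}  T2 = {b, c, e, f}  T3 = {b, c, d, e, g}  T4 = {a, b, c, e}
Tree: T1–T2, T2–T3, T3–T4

A tree decomposition must satisfy three properties: every vertex lies in some bag; for every edge, both endpoints lie together in some bag; and for every vertex, the bags containing it form a connected subtree. Here bags containing vertex d are not connected in the tree, so the decomposition is invalid.

No — bags containing vertex d are not connected in the tree.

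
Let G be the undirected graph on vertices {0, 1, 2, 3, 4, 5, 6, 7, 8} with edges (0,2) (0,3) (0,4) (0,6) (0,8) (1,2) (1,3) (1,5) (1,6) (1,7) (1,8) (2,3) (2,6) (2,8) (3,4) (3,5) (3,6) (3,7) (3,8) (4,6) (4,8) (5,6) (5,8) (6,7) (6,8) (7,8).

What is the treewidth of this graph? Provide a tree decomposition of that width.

Treewidth 4.
One optimal decomposition is:
Bags: B1 = {1, 2, 3, 6, 8}  B2 = {1, 3, 5, 6, 8}  B3 = {0, 2, 3, 6, 8}  B4 = {0, 3, 4, 6, 8}  B5 = {1, 3, 6, 7, 8}
Tree: B1–B2, B1–B3, B3–B4, B2–B5

Each bag holds 5 vertices, so the decomposition has width 4, which upper-bounds the treewidth. Conversely, {0, 2, 3, 6, 8} is a clique of size 5, and the vertices of any clique must share a bag in every tree decomposition; so some bag has ≥ 5 vertices and tw(G) ≥ 4. Hence tw(G) = 4 exactly.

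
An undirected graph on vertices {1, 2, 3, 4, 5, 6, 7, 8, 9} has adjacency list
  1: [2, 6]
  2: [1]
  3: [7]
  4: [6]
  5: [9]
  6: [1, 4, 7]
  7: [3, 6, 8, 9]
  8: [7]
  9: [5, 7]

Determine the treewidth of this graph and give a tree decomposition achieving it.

Treewidth 1.
One such decomposition:
Bags: B1 = {6, 7}  B2 = {7, 9}  B3 = {5, 9}  B4 = {3, 7}  B5 = {4, 6}  B6 = {1, 6}  B7 = {1, 2}  B8 = {7, 8}
Tree: B1–B2, B2–B3, B2–B4, B1–B5, B1–B6, B6–B7, B1–B8

The largest bag has 2 vertices, giving width 1; this decomposition certifies tw(G) ≤ 1. G has an edge, so its treewidth is at least 1. The upper and lower bounds meet at 1, so that is the treewidth.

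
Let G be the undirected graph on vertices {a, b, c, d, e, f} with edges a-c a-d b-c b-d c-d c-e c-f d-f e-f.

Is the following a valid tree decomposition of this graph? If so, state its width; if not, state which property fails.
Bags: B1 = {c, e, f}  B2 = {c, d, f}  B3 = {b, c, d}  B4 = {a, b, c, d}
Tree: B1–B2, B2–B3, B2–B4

A tree decomposition must satisfy three properties: every vertex lies in some bag; for every edge, both endpoints lie together in some bag; and for every vertex, the bags containing it form a connected subtree. Here bags containing vertex b are not connected in the tree, so the decomposition is invalid.

No — bags containing vertex b are not connected in the tree.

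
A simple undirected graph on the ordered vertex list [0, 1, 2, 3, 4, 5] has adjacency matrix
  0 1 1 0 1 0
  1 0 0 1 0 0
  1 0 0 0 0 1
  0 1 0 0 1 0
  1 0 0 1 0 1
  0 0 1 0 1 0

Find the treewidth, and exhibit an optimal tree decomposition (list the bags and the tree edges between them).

Treewidth 2.
Bags: B1 = {0, 1, 3}  B2 = {0, 3, 4}  B3 = {0, 2, 4}  B4 = {2, 4, 5}
Tree: B1–B2, B2–B3, B3–B4

Every bag has size at most 3, so the width is 3 − 1 = 2 and tw(G) ≤ 2. Since 1–3–4–0–1 is a cycle in G, G is not acyclic. Forests are exactly the graphs of treewidth ≤ 1, so tw(G) ≥ 2. Combining the bounds, tw(G) = 2.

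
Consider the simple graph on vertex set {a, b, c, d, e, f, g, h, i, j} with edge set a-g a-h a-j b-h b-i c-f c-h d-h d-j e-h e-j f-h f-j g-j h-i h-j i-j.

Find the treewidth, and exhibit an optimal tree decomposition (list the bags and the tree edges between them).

Treewidth 2.
Bags: B1 = {h, i, j}  B2 = {f, h, j}  B3 = {d, h, j}  B4 = {e, h, j}  B5 = {a, h, j}  B6 = {a, g, j}  B7 = {c, f, h}  B8 = {b, h, i}
Tree: B1–B2, B2–B3, B2–B4, B4–B5, B5–B6, B2–B7, B1–B8

The largest bag has 3 vertices, giving width 2; this decomposition certifies tw(G) ≤ 2. Conversely, {a, g, j} is a clique of size 3, and the vertices of any clique must share a bag in every tree decomposition; so some bag has ≥ 3 vertices and tw(G) ≥ 2. Therefore the treewidth is 2.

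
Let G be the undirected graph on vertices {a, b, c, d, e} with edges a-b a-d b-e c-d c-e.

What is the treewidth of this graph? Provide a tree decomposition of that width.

Each bag holds 3 vertices, so the decomposition has width 2, which upper-bounds the treewidth. For the lower bound, G contains the cycle a–b–e–c–d–a, so G is not a forest; only forests have treewidth ≤ 1, hence tw(G) ≥ 2. Therefore the treewidth is 2.

Treewidth 2.
One optimal decomposition is:
Bags: B1 = {a, b, e}  B2 = {a, c, e}  B3 = {a, c, d}
Tree: B1–B2, B2–B3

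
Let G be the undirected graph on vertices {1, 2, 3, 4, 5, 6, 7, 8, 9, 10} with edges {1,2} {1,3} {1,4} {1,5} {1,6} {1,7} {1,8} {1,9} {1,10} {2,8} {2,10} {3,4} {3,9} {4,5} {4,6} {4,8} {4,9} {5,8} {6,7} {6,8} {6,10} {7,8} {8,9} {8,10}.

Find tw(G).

A width-3 tree decomposition is:
Bags: B1 = {1, 6, 8, 10}  B2 = {1, 2, 8, 10}  B3 = {1, 4, 6, 8}  B4 = {1, 6, 7, 8}  B5 = {1, 4, 8, 9}  B6 = {1, 4, 5, 8}  B7 = {1, 3, 4, 9}
Tree: B1–B2, B1–B3, B1–B4, B3–B5, B5–B6, B5–B7
Every bag has size at most 4, so the width is 4 − 1 = 3 and tw(G) ≤ 3. Conversely, {1, 2, 8, 10} is a clique of size 4, and the vertices of any clique must share a bag in every tree decomposition; so some bag has ≥ 4 vertices and tw(G) ≥ 3. Therefore the treewidth is 3.

3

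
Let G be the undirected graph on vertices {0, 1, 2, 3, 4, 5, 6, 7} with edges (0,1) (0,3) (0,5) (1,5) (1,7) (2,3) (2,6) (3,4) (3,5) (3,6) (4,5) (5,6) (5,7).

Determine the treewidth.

2

A width-2 tree decomposition is:
Bags: B1 = {0, 3, 5}  B2 = {3, 5, 6}  B3 = {3, 4, 5}  B4 = {2, 3, 6}  B5 = {0, 1, 5}  B6 = {1, 5, 7}
Tree: B1–B2, B1–B3, B2–B4, B1–B5, B5–B6
Each bag holds 3 vertices, so the decomposition has width 2, which upper-bounds the treewidth. On the other hand G contains the 3-clique {2, 3, 6}. A clique must lie in a single bag of any decomposition, so no decomposition can have width below 2. Therefore the treewidth is 2.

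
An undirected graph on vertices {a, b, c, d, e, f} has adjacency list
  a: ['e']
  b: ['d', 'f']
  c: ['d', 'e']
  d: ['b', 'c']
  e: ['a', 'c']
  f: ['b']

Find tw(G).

1

A width-1 tree decomposition is:
Bags: B1 = {a, e}  B2 = {c, e}  B3 = {c, d}  B4 = {b, d}  B5 = {b, f}
Tree: B1–B2, B2–B3, B3–B4, B4–B5
The largest bag has 2 vertices, giving width 1; this decomposition certifies tw(G) ≤ 1. Any graph with an edge has treewidth ≥ 1, and G has the edge a–e. The upper and lower bounds meet at 1, so that is the treewidth.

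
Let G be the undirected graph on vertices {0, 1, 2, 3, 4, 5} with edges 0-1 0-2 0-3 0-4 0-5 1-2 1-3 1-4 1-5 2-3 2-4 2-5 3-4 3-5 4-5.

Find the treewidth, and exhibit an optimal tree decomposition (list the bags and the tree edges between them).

With just one bag of size 6, the width is 6 − 1 = 5, so tw(G) ≤ 5. For the lower bound, the 6 vertices {0, 1, 2, 3, 4, 5} are pairwise adjacent, and any tree decomposition puts a clique entirely inside one bag — forcing width ≥ 5. Therefore the treewidth is 5.

Treewidth 5.
One such decomposition:
Bags: B1 = {0, 1, 2, 3, 4, 5}
Tree: (single bag)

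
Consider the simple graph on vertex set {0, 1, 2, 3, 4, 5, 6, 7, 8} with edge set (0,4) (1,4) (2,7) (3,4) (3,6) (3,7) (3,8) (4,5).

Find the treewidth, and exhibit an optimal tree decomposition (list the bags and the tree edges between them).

Treewidth 1.
Bags: B1 = {3, 4}  B2 = {0, 4}  B3 = {1, 4}  B4 = {4, 5}  B5 = {3, 6}  B6 = {3, 8}  B7 = {3, 7}  B8 = {2, 7}
Tree: B1–B2, B2–B3, B2–B4, B1–B5, B1–B6, B1–B7, B7–B8

The largest bag has 2 vertices, giving width 1; this decomposition certifies tw(G) ≤ 1. Since G has at least one edge (e.g. 3–4), it is not an edgeless graph, so tw(G) ≥ 1. The upper and lower bounds meet at 1, so that is the treewidth.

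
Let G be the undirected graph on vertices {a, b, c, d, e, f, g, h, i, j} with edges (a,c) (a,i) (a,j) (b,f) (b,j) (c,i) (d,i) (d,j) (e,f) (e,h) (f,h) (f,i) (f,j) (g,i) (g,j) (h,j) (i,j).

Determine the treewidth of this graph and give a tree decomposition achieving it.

Every bag has size at most 3, so the width is 3 − 1 = 2 and tw(G) ≤ 2. Conversely, {f, h, j} is a clique of size 3, and the vertices of any clique must share a bag in every tree decomposition; so some bag has ≥ 3 vertices and tw(G) ≥ 2. The upper and lower bounds meet at 2, so that is the treewidth.

Treewidth 2.
Bags: B1 = {g, i, j}  B2 = {f, i, j}  B3 = {d, i, j}  B4 = {f, h, j}  B5 = {a, i, j}  B6 = {a, c, i}  B7 = {b, f, j}  B8 = {e, f, h}
Tree: B1–B2, B1–B3, B2–B4, B2–B5, B5–B6, B2–B7, B4–B8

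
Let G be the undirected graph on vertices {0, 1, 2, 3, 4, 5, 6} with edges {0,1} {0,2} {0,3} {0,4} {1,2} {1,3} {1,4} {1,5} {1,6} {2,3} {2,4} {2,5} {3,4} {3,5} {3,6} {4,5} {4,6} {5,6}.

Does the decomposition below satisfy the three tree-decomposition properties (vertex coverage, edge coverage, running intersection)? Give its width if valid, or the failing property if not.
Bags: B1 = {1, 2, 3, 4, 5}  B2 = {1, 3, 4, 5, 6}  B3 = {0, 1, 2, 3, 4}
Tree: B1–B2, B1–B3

Yes; width 4.

Vertex coverage: the bags together contain {0, 1, 2, 3, 4, 5, 6}, the full vertex set. Edge coverage: each edge of G has both endpoints in at least one bag. Running intersection: for every vertex, the bags containing it form a connected subtree. All three properties hold, so this is a valid tree decomposition of width max|bag| − 1 = 4, and hence tw(G) ≤ 4.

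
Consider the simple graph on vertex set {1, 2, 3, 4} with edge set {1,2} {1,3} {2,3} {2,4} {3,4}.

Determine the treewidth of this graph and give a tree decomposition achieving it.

Each bag holds 3 vertices, so the decomposition has width 2, which upper-bounds the treewidth. On the other hand G contains the 3-clique {1, 2, 3}. A clique must lie in a single bag of any decomposition, so no decomposition can have width below 2. Therefore the treewidth is 2.

Treewidth 2.
One such decomposition:
Bags: B1 = {2, 3, 4}  B2 = {1, 2, 3}
Tree: B1–B2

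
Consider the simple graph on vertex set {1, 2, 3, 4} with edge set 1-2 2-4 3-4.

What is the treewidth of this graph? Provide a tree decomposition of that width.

Treewidth 1.
One such decomposition:
Bags: B1 = {1, 2}  B2 = {2, 4}  B3 = {3, 4}
Tree: B1–B2, B2–B3

Each bag holds 2 vertices, so the decomposition has width 1, which upper-bounds the treewidth. G has an edge, so its treewidth is at least 1. Combining the bounds, tw(G) = 1.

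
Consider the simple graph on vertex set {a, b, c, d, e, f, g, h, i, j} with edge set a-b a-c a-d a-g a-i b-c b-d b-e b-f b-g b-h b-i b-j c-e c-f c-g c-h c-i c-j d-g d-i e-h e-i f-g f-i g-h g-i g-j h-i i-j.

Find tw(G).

4

A width-4 tree decomposition is:
Bags: B1 = {a, b, c, g, i}  B2 = {b, c, f, g, i}  B3 = {b, c, g, i, j}  B4 = {a, b, d, g, i}  B5 = {b, c, g, h, i}  B6 = {b, c, e, h, i}
Tree: B1–B2, B1–B3, B1–B4, B1–B5, B5–B6
Each bag holds 5 vertices, so the decomposition has width 4, which upper-bounds the treewidth. For the lower bound, the 5 vertices {a, b, d, g, i} are pairwise adjacent, and any tree decomposition puts a clique entirely inside one bag — forcing width ≥ 4. The upper and lower bounds meet at 4, so that is the treewidth.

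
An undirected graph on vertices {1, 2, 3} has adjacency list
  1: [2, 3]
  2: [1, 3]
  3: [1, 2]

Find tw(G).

2

A width-2 tree decomposition is:
Bags: B1 = {1, 2, 3}
Tree: (single bag)
A single bag containing all 3 vertices is trivially a valid decomposition of width 2. Conversely, {1, 2, 3} is a clique of size 3, and the vertices of any clique must share a bag in every tree decomposition; so some bag has ≥ 3 vertices and tw(G) ≥ 2. Combining the bounds, tw(G) = 2.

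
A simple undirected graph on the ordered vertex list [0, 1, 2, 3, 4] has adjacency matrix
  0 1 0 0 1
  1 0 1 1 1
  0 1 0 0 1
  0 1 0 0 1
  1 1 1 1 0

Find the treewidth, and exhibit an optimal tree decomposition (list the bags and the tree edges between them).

Treewidth 2.
One such decomposition:
Bags: B1 = {1, 2, 4}  B2 = {1, 3, 4}  B3 = {0, 1, 4}
Tree: B1–B2, B2–B3

Each bag holds 3 vertices, so the decomposition has width 2, which upper-bounds the treewidth. For the lower bound, the 3 vertices {0, 1, 4} are pairwise adjacent, and any tree decomposition puts a clique entirely inside one bag — forcing width ≥ 2. The upper and lower bounds meet at 2, so that is the treewidth.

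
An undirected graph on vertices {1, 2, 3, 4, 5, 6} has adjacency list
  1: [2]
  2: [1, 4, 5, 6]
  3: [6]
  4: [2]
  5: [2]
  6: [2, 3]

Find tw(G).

1

A width-1 tree decomposition is:
Bags: B1 = {2, 6}  B2 = {2, 4}  B3 = {3, 6}  B4 = {1, 2}  B5 = {2, 5}
Tree: B1–B2, B1–B3, B1–B4, B1–B5
Each bag holds 2 vertices, so the decomposition has width 1, which upper-bounds the treewidth. G has an edge, so its treewidth is at least 1. Therefore the treewidth is 1.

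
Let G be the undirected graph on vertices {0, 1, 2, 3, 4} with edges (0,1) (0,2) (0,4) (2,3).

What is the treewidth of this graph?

1

A width-1 tree decomposition is:
Bags: B1 = {0, 2}  B2 = {2, 3}  B3 = {0, 4}  B4 = {0, 1}
Tree: B1–B2, B1–B3, B3–B4
The largest bag has 2 vertices, giving width 1; this decomposition certifies tw(G) ≤ 1. G has an edge, so its treewidth is at least 1. Hence tw(G) = 1 exactly.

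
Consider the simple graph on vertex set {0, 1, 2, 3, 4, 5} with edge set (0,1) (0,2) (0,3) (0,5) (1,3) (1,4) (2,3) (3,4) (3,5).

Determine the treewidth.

A width-2 tree decomposition is:
Bags: B1 = {1, 3, 4}  B2 = {0, 1, 3}  B3 = {0, 2, 3}  B4 = {0, 3, 5}
Tree: B1–B2, B2–B3, B3–B4
Each bag holds 3 vertices, so the decomposition has width 2, which upper-bounds the treewidth. For the lower bound, the 3 vertices {0, 1, 3} are pairwise adjacent, and any tree decomposition puts a clique entirely inside one bag — forcing width ≥ 2. The upper and lower bounds meet at 2, so that is the treewidth.

2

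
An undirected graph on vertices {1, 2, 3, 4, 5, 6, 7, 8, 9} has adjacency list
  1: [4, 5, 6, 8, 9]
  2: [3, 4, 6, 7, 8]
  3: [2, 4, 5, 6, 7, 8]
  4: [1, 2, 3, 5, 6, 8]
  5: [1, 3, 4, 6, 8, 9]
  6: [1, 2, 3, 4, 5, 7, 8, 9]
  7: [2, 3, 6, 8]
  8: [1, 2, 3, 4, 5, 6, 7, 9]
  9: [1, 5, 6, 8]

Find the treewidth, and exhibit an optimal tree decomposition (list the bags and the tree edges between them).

Each bag holds 5 vertices, so the decomposition has width 4, which upper-bounds the treewidth. For the lower bound, the 5 vertices {1, 5, 6, 8, 9} are pairwise adjacent, and any tree decomposition puts a clique entirely inside one bag — forcing width ≥ 4. Hence tw(G) = 4 exactly.

Treewidth 4.
One such decomposition:
Bags: B1 = {1, 4, 5, 6, 8}  B2 = {1, 5, 6, 8, 9}  B3 = {3, 4, 5, 6, 8}  B4 = {2, 3, 4, 6, 8}  B5 = {2, 3, 6, 7, 8}
Tree: B1–B2, B1–B3, B3–B4, B4–B5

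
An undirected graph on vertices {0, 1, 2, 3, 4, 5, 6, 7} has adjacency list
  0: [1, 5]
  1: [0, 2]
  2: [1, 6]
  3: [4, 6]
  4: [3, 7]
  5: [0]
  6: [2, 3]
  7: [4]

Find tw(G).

A width-1 tree decomposition is:
Bags: B1 = {4, 7}  B2 = {3, 4}  B3 = {3, 6}  B4 = {2, 6}  B5 = {1, 2}  B6 = {0, 1}  B7 = {0, 5}
Tree: B1–B2, B2–B3, B3–B4, B4–B5, B5–B6, B6–B7
Every bag has size at most 2, so the width is 2 − 1 = 1 and tw(G) ≤ 1. Any graph with an edge has treewidth ≥ 1, and G has the edge 7–4. Hence tw(G) = 1 exactly.

1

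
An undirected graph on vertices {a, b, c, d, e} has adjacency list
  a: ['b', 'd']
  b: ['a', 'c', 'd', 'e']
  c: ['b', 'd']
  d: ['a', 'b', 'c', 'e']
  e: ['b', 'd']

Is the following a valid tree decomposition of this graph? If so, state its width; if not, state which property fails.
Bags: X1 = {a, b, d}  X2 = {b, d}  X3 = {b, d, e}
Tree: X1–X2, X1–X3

No — vertex c appears in no bag.

A tree decomposition must satisfy three properties: every vertex lies in some bag; for every edge, both endpoints lie together in some bag; and for every vertex, the bags containing it form a connected subtree. Here vertex c appears in no bag, so the decomposition is invalid.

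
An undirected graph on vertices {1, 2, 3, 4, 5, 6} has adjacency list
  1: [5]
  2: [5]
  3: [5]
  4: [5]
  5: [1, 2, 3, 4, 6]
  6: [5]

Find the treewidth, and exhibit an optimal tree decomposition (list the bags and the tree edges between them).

Each bag holds 2 vertices, so the decomposition has width 1, which upper-bounds the treewidth. Since G has at least one edge (e.g. 4–5), it is not an edgeless graph, so tw(G) ≥ 1. Hence tw(G) = 1 exactly.

Treewidth 1.
One optimal decomposition is:
Bags: B1 = {4, 5}  B2 = {2, 5}  B3 = {3, 5}  B4 = {1, 5}  B5 = {5, 6}
Tree: B1–B2, B1–B3, B3–B4, B2–B5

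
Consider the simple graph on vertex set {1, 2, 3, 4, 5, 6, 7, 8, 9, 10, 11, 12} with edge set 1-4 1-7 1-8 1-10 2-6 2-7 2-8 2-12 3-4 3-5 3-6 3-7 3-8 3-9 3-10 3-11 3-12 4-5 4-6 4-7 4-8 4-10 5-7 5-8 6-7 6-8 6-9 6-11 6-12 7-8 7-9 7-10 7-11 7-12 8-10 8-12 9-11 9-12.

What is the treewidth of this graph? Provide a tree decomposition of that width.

The largest bag has 5 vertices, giving width 4; this decomposition certifies tw(G) ≤ 4. On the other hand G contains the 5-clique {1, 4, 7, 8, 10}. A clique must lie in a single bag of any decomposition, so no decomposition can have width below 4. Combining the bounds, tw(G) = 4.

Treewidth 4.
Bags: B1 = {3, 6, 7, 8, 12}  B2 = {3, 6, 7, 9, 12}  B3 = {2, 6, 7, 8, 12}  B4 = {3, 6, 7, 9, 11}  B5 = {3, 4, 6, 7, 8}  B6 = {3, 4, 7, 8, 10}  B7 = {3, 4, 5, 7, 8}  B8 = {1, 4, 7, 8, 10}
Tree: B1–B2, B1–B3, B2–B4, B1–B5, B5–B6, B5–B7, B6–B8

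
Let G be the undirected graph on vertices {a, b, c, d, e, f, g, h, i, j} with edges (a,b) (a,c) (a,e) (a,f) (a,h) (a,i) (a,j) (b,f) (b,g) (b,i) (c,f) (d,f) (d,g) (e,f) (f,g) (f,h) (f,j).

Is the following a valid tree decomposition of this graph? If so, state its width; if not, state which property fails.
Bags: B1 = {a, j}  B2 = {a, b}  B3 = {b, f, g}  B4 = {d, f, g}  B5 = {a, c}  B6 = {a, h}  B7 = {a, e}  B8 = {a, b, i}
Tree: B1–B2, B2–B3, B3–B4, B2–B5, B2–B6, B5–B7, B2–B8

A tree decomposition must satisfy three properties: every vertex lies in some bag; for every edge, both endpoints lie together in some bag; and for every vertex, the bags containing it form a connected subtree. Here edge (j,f) lies in no bag, so the decomposition is invalid.

No — edge (j,f) lies in no bag.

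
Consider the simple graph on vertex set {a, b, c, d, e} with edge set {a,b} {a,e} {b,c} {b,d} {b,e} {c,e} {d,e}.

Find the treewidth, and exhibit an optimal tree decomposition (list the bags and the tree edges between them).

Every bag has size at most 3, so the width is 3 − 1 = 2 and tw(G) ≤ 2. For the lower bound, the 3 vertices {b, d, e} are pairwise adjacent, and any tree decomposition puts a clique entirely inside one bag — forcing width ≥ 2. The upper and lower bounds meet at 2, so that is the treewidth.

Treewidth 2.
Bags: B1 = {b, c, e}  B2 = {a, b, e}  B3 = {b, d, e}
Tree: B1–B2, B1–B3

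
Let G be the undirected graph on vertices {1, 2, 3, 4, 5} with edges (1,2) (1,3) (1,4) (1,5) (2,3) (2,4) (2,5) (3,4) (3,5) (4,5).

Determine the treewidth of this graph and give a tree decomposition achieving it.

Treewidth 4.
One optimal decomposition is:
Bags: B1 = {1, 2, 3, 4, 5}
Tree: (single bag)

With just one bag of size 5, the width is 5 − 1 = 4, so tw(G) ≤ 4. On the other hand G contains the 5-clique {1, 2, 3, 4, 5}. A clique must lie in a single bag of any decomposition, so no decomposition can have width below 4. Therefore the treewidth is 4.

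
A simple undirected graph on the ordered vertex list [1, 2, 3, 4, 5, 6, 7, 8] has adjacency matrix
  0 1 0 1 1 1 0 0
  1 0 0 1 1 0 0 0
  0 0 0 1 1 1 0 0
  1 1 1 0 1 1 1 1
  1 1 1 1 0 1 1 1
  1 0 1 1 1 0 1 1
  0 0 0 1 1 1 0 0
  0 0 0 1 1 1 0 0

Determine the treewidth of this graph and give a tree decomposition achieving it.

Every bag has size at most 4, so the width is 4 − 1 = 3 and tw(G) ≤ 3. For the lower bound, the 4 vertices {1, 2, 4, 5} are pairwise adjacent, and any tree decomposition puts a clique entirely inside one bag — forcing width ≥ 3. Therefore the treewidth is 3.

Treewidth 3.
One optimal decomposition is:
Bags: B1 = {3, 4, 5, 6}  B2 = {4, 5, 6, 8}  B3 = {1, 4, 5, 6}  B4 = {4, 5, 6, 7}  B5 = {1, 2, 4, 5}
Tree: B1–B2, B1–B3, B3–B4, B3–B5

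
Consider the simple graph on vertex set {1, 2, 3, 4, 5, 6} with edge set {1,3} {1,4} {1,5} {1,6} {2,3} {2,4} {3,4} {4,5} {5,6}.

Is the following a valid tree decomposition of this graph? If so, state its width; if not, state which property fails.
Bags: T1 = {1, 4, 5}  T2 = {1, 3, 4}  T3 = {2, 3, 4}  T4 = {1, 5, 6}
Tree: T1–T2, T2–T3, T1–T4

Yes; width 2.

Vertex coverage: the bags together contain {1, 2, 3, 4, 5, 6}, the full vertex set. Edge coverage: each edge of G has both endpoints in at least one bag. Running intersection: for every vertex, the bags containing it form a connected subtree. All three properties hold, so this is a valid tree decomposition of width max|bag| − 1 = 2, and hence tw(G) ≤ 2.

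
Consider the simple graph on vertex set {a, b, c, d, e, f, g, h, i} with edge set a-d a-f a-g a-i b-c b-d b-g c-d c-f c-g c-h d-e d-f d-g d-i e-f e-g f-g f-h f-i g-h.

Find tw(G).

3

A width-3 tree decomposition is:
Bags: B1 = {c, d, f, g}  B2 = {d, e, f, g}  B3 = {c, f, g, h}  B4 = {a, d, f, g}  B5 = {a, d, f, i}  B6 = {b, c, d, g}
Tree: B1–B2, B1–B3, B2–B4, B4–B5, B1–B6
Each bag holds 4 vertices, so the decomposition has width 3, which upper-bounds the treewidth. On the other hand G contains the 4-clique {d, e, f, g}. A clique must lie in a single bag of any decomposition, so no decomposition can have width below 3. The upper and lower bounds meet at 3, so that is the treewidth.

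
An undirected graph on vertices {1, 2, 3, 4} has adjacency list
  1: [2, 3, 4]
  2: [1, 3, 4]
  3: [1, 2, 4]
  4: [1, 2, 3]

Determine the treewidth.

A width-3 tree decomposition is:
Bags: B1 = {1, 2, 3, 4}
Tree: (single bag)
A single bag containing all 4 vertices is trivially a valid decomposition of width 3. Conversely, {1, 2, 3, 4} is a clique of size 4, and the vertices of any clique must share a bag in every tree decomposition; so some bag has ≥ 4 vertices and tw(G) ≥ 3. Therefore the treewidth is 3.

3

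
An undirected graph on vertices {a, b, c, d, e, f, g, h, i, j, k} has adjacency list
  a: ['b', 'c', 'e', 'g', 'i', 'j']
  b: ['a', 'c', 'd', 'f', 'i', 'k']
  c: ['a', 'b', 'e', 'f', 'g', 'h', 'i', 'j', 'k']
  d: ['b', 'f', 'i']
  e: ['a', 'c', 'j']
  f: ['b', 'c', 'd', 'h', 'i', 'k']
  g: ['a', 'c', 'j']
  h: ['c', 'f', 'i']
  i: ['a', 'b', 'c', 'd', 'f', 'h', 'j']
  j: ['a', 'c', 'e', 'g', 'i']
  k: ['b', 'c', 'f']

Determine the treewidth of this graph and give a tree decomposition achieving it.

Each bag holds 4 vertices, so the decomposition has width 3, which upper-bounds the treewidth. For the lower bound, the 4 vertices {b, d, f, i} are pairwise adjacent, and any tree decomposition puts a clique entirely inside one bag — forcing width ≥ 3. Therefore the treewidth is 3.

Treewidth 3.
One optimal decomposition is:
Bags: B1 = {a, b, c, i}  B2 = {b, c, f, i}  B3 = {c, f, h, i}  B4 = {b, c, f, k}  B5 = {b, d, f, i}  B6 = {a, c, i, j}  B7 = {a, c, e, j}  B8 = {a, c, g, j}
Tree: B1–B2, B2–B3, B2–B4, B2–B5, B1–B6, B6–B7, B6–B8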